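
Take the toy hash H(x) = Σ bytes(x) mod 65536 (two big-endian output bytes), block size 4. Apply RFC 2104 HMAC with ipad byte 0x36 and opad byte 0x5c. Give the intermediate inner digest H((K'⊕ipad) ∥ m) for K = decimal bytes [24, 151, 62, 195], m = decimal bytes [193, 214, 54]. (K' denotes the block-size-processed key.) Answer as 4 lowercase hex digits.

0399

Key decimal bytes [24, 151, 62, 195] = 18 97 3e c3 is exactly B = 4 bytes: K' = 18 97 3e c3.
K' ⊕ ipad = 2e a1 08 f5.
Inner input = 2e a1 08 f5 ∥ c1 d6 36.
Inner hash: sum = 46+161+8+245+193+214+54 = 921 → 03 99.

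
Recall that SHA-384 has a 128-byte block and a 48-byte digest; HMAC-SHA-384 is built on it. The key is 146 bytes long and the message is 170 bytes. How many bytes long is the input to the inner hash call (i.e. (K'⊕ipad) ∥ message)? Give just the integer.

Key is 146 > 128 bytes, so it is hashed to 48 bytes then zero-padded to 128: |K'| = 128.
Inner input = (K'⊕ipad) ∥ m → 128 + 170 = 298 bytes.

298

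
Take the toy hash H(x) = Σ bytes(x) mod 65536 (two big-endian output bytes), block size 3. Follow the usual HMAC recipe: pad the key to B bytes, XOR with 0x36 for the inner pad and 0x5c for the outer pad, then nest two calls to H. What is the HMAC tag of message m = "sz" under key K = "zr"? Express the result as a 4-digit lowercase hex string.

Key "zr" = 7a 72 is 2 bytes ≤ B = 3; zero-pad to 3 bytes: K' = 7a 72 00.
K' ⊕ ipad = 4c 44 36.  K' ⊕ opad = 26 2e 5c.
Inner input = (K'⊕ipad) ∥ m = 4c 44 36 ∥ 73 7a.
Inner hash: sum = 76+68+54+115+122 = 435 → 01 b3.
Outer input = (K'⊕opad) ∥ inner = 26 2e 5c ∥ 01 b3.
Outer hash (tag): sum = 38+46+92+1+179 = 356 → 01 64.

0164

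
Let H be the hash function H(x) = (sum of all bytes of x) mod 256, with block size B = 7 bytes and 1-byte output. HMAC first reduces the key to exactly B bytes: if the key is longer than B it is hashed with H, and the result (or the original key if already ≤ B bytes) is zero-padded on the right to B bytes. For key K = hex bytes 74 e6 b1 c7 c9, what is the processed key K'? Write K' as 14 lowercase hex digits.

Key hex bytes 74 e6 b1 c7 c9 is 5 bytes ≤ B = 7; zero-pad to 7 bytes: K' = 74 e6 b1 c7 c9 00 00.

74e6b1c7c90000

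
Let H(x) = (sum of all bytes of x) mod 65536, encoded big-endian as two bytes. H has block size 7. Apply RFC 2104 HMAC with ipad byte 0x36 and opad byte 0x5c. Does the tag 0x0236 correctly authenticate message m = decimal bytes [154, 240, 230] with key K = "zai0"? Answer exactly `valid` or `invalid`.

valid

Key "zai0" = 7a 61 69 30 is 4 bytes ≤ B = 7; zero-pad to 7 bytes: K' = 7a 61 69 30 00 00 00.
K' ⊕ ipad = 4c 57 5f 06 36 36 36; K' ⊕ opad = 26 3d 35 6c 5c 5c 5c.
Inner hash: sum = 76+87+95+6+54+54+54+154+240+230 = 1050 → 04 1a.
Outer hash (recomputed tag): sum = 38+61+53+108+92+92+92+4+26 = 566 → 02 36.
Recomputed tag = 0236; claimed = 0236 → match.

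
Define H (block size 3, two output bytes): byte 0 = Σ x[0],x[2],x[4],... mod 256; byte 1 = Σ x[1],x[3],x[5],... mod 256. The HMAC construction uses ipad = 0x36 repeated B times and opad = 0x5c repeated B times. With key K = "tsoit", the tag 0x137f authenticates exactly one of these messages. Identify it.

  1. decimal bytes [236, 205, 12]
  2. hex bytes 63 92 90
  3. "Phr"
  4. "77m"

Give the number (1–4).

3

Key "tsoit" = 74 73 6f 69 74 is 5 bytes > B = 3, so hash it first: H(key) = 57 dc, then zero-pad to 3 bytes: K' = 57 dc 00.
K' ⊕ ipad = 61 ea 36; K' ⊕ opad = 0b 80 5c.
m1: inner = H(61 ea 36 ec cd 0c) = 64 e2; tag = H(0b 80 5c 64 e2) = 49e4
m2: inner = H(61 ea 36 63 92 90) = 29 dd; tag = H(0b 80 5c 29 dd) = 44a9
m3: inner = H(61 ea 36 50 68 72) = ff ac; tag = H(0b 80 5c ff ac) = 137f ← matches
m4: inner = H(61 ea 36 37 37 6d) = ce 8e; tag = H(0b 80 5c ce 8e) = f54e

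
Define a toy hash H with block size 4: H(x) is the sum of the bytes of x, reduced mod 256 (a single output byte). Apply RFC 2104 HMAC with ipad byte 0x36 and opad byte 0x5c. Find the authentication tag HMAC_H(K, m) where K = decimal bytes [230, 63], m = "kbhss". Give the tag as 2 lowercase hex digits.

35

Key decimal bytes [230, 63] = e6 3f is 2 bytes ≤ B = 4; zero-pad to 4 bytes: K' = e6 3f 00 00.
K' ⊕ ipad = d0 09 36 36.  K' ⊕ opad = ba 63 5c 5c.
Inner input = (K'⊕ipad) ∥ m = d0 09 36 36 ∥ 6b 62 68 73 73.
Inner hash: sum = 208+9+54+54+107+98+104+115+115 = 864; mod 256 = 96 → 60.
Outer input = (K'⊕opad) ∥ inner = ba 63 5c 5c ∥ 60.
Outer hash (tag): sum = 186+99+92+92+96 = 565; mod 256 = 53 → 35.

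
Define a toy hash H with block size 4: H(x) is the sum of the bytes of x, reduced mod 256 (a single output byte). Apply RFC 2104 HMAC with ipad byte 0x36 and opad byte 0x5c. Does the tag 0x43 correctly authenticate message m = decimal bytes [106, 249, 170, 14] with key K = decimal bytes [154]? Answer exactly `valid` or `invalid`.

valid

Key decimal bytes [154] = 9a is 1 byte ≤ B = 4; zero-pad to 4 bytes: K' = 9a 00 00 00.
K' ⊕ ipad = ac 36 36 36; K' ⊕ opad = c6 5c 5c 5c.
Inner hash: sum = 172+54+54+54+106+249+170+14 = 873; mod 256 = 105 → 69.
Outer hash (recomputed tag): sum = 198+92+92+92+105 = 579; mod 256 = 67 → 43.
Recomputed tag = 43; claimed = 43 → match.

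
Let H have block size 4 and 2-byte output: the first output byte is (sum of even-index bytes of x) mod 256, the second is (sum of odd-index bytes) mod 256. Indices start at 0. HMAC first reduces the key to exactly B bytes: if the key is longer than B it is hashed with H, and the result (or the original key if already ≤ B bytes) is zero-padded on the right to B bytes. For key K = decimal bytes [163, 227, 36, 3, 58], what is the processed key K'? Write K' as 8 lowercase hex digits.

01e60000

|K| = 5 > B = 4, so first hash the key.
H(K): even-index sum = 257 mod 256 = 1; odd-index sum = 230 mod 256 = 230 → 01 e6.
Zero-pad H(K) = 01 e6 to 4 bytes: K' = 01 e6 00 00.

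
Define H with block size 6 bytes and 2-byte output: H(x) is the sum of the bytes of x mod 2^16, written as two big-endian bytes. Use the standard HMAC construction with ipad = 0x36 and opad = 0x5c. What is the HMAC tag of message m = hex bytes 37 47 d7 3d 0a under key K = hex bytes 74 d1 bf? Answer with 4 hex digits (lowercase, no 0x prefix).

Key hex bytes 74 d1 bf is 3 bytes ≤ B = 6; zero-pad to 6 bytes: K' = 74 d1 bf 00 00 00.
K' ⊕ ipad = 42 e7 89 36 36 36.  K' ⊕ opad = 28 8d e3 5c 5c 5c.
Inner input = (K'⊕ipad) ∥ m = 42 e7 89 36 36 36 ∥ 37 47 d7 3d 0a.
Inner hash: sum = 66+231+137+54+54+54+55+71+215+61+10 = 1008 → 03 f0.
Outer input = (K'⊕opad) ∥ inner = 28 8d e3 5c 5c 5c ∥ 03 f0.
Outer hash (tag): sum = 40+141+227+92+92+92+3+240 = 927 → 03 9f.

039f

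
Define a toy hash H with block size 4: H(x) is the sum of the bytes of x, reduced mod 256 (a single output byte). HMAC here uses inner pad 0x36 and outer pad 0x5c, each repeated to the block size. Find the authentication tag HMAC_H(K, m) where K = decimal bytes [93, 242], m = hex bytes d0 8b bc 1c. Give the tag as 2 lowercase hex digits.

35

Key decimal bytes [93, 242] = 5d f2 is 2 bytes ≤ B = 4; zero-pad to 4 bytes: K' = 5d f2 00 00.
K' ⊕ ipad = 6b c4 36 36.  K' ⊕ opad = 01 ae 5c 5c.
Inner input = (K'⊕ipad) ∥ m = 6b c4 36 36 ∥ d0 8b bc 1c.
Inner hash: sum = 107+196+54+54+208+139+188+28 = 974; mod 256 = 206 → ce.
Outer input = (K'⊕opad) ∥ inner = 01 ae 5c 5c ∥ ce.
Outer hash (tag): sum = 1+174+92+92+206 = 565; mod 256 = 53 → 35.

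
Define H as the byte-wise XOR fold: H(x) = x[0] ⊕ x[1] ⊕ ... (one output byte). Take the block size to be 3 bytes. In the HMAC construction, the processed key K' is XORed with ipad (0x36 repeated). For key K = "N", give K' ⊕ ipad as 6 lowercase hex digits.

Key "N" = 4e is 1 byte ≤ B = 3; zero-pad to 3 bytes: K' = 4e 00 00.
XOR each byte with 0x36: 4e⊕36=78, 00⊕36=36, 00⊕36=36.

783636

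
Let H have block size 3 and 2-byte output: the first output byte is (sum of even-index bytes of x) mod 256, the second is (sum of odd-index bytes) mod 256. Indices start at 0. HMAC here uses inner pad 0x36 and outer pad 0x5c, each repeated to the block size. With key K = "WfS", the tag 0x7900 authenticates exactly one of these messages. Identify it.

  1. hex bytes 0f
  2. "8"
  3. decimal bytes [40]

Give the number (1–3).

1

Key "WfS" = 57 66 53 is exactly B = 3 bytes: K' = 57 66 53.
K' ⊕ ipad = 61 50 65; K' ⊕ opad = 0b 3a 0f.
m1: inner = H(61 50 65 0f) = c6 5f; tag = H(0b 3a 0f c6 5f) = 7900 ← matches
m2: inner = H(61 50 65 38) = c6 88; tag = H(0b 3a 0f c6 88) = a200
m3: inner = H(61 50 65 28) = c6 78; tag = H(0b 3a 0f c6 78) = 9200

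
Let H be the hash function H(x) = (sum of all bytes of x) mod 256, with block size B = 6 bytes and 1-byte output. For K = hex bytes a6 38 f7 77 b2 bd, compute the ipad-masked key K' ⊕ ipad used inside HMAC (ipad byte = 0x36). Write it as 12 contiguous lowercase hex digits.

Key hex bytes a6 38 f7 77 b2 bd is exactly B = 6 bytes: K' = a6 38 f7 77 b2 bd.
XOR each byte with 0x36: a6⊕36=90, 38⊕36=0e, f7⊕36=c1, 77⊕36=41, b2⊕36=84, bd⊕36=8b.

900ec141848b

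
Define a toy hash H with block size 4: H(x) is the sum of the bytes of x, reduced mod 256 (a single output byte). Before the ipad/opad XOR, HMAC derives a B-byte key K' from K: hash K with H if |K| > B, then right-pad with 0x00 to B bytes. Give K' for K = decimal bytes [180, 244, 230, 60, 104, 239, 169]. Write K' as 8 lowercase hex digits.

|K| = 7 > B = 4, so first hash the key.
H(K): sum = 180+244+230+60+104+239+169 = 1226; mod 256 = 202 → ca.
Zero-pad H(K) = ca to 4 bytes: K' = ca 00 00 00.

ca000000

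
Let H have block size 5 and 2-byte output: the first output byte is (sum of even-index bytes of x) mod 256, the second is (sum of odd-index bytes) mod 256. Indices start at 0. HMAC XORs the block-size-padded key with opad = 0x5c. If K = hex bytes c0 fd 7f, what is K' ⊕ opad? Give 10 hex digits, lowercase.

9ca1235c5c

Key hex bytes c0 fd 7f is 3 bytes ≤ B = 5; zero-pad to 5 bytes: K' = c0 fd 7f 00 00.
XOR each byte with 0x5c: c0⊕5c=9c, fd⊕5c=a1, 7f⊕5c=23, 00⊕5c=5c, 00⊕5c=5c.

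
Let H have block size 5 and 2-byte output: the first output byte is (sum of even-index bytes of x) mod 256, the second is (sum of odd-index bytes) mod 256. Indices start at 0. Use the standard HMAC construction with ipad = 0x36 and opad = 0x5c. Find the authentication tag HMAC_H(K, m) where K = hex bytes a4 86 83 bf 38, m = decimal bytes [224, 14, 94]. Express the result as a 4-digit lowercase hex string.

Key hex bytes a4 86 83 bf 38 is exactly B = 5 bytes: K' = a4 86 83 bf 38.
K' ⊕ ipad = 92 b0 b5 89 0e.  K' ⊕ opad = f8 da df e3 64.
Inner input = (K'⊕ipad) ∥ m = 92 b0 b5 89 0e ∥ e0 0e 5e.
Inner hash: even-index sum = 355 mod 256 = 99; odd-index sum = 631 mod 256 = 119 → 63 77.
Outer input = (K'⊕opad) ∥ inner = f8 da df e3 64 ∥ 63 77.
Outer hash (tag): even-index sum = 690 mod 256 = 178; odd-index sum = 544 mod 256 = 32 → b2 20.

b220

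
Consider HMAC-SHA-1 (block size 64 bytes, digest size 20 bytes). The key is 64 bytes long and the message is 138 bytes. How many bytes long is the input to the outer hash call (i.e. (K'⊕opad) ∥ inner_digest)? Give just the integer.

Key is 64 ≤ 64 bytes, zero-padded: |K'| = 64.
Outer input = (K'⊕opad) ∥ H(inner) → 64 + 20 = 84 bytes.

84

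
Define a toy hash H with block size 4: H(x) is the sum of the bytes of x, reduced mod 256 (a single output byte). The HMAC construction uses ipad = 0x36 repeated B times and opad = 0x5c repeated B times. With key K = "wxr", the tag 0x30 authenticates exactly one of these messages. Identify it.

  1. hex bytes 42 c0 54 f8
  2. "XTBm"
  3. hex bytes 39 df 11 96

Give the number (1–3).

Key "wxr" = 77 78 72 is 3 bytes ≤ B = 4; zero-pad to 4 bytes: K' = 77 78 72 00.
K' ⊕ ipad = 41 4e 44 36; K' ⊕ opad = 2b 24 2e 5c.
m1: inner = H(41 4e 44 36 42 c0 54 f8) = 57; tag = H(2b 24 2e 5c 57) = 30 ← matches
m2: inner = H(41 4e 44 36 58 54 42 6d) = 64; tag = H(2b 24 2e 5c 64) = 3d
m3: inner = H(41 4e 44 36 39 df 11 96) = c8; tag = H(2b 24 2e 5c c8) = a1

1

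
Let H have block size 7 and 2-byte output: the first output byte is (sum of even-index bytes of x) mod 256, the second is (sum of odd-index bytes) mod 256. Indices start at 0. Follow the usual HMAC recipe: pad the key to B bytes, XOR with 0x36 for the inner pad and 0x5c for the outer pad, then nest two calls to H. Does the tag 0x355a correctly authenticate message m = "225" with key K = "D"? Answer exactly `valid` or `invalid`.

Key "D" = 44 is 1 byte ≤ B = 7; zero-pad to 7 bytes: K' = 44 00 00 00 00 00 00.
K' ⊕ ipad = 72 36 36 36 36 36 36; K' ⊕ opad = 18 5c 5c 5c 5c 5c 5c.
Inner hash: even-index sum = 326 mod 256 = 70; odd-index sum = 265 mod 256 = 9 → 46 09.
Outer hash (recomputed tag): even-index sum = 309 mod 256 = 53; odd-index sum = 346 mod 256 = 90 → 35 5a.
Recomputed tag = 355a; claimed = 355a → match.

valid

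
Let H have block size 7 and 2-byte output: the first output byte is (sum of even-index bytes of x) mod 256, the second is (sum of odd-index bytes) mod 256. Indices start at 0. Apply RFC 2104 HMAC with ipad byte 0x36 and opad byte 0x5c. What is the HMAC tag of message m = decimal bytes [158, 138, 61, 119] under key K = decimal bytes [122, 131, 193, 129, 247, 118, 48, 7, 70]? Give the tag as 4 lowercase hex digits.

06d6

Key decimal bytes [122, 131, 193, 129, 247, 118, 48, 7, 70] = 7a 83 c1 81 f7 76 30 07 46 is 9 bytes > B = 7, so hash it first: H(key) = a8 81, then zero-pad to 7 bytes: K' = a8 81 00 00 00 00 00.
K' ⊕ ipad = 9e b7 36 36 36 36 36.  K' ⊕ opad = f4 dd 5c 5c 5c 5c 5c.
Inner input = (K'⊕ipad) ∥ m = 9e b7 36 36 36 36 36 ∥ 9e 8a 3d 77.
Inner hash: even-index sum = 577 mod 256 = 65; odd-index sum = 510 mod 256 = 254 → 41 fe.
Outer input = (K'⊕opad) ∥ inner = f4 dd 5c 5c 5c 5c 5c ∥ 41 fe.
Outer hash (tag): even-index sum = 774 mod 256 = 6; odd-index sum = 470 mod 256 = 214 → 06 d6.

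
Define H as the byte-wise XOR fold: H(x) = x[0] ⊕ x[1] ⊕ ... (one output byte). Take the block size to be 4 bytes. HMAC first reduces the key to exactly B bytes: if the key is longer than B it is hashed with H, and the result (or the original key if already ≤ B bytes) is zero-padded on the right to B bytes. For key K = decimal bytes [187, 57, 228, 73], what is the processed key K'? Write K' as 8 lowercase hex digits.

bb39e449

Key decimal bytes [187, 57, 228, 73] = bb 39 e4 49 is exactly B = 4 bytes: K' = bb 39 e4 49.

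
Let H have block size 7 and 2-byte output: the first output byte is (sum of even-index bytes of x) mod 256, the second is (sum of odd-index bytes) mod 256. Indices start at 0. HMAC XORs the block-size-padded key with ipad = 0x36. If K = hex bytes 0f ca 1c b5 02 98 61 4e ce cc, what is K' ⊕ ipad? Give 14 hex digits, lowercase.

6a073636363636

Key hex bytes 0f ca 1c b5 02 98 61 4e ce cc is 10 bytes > B = 7, so hash it first: H(key) = 5c 31, then zero-pad to 7 bytes: K' = 5c 31 00 00 00 00 00.
XOR each byte with 0x36: 5c⊕36=6a, 31⊕36=07, 00⊕36=36, 00⊕36=36, 00⊕36=36, 00⊕36=36, 00⊕36=36.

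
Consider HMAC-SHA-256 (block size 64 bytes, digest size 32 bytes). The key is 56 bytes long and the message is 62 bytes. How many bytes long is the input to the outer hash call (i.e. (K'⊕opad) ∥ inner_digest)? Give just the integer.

96

Key is 56 ≤ 64 bytes, zero-padded: |K'| = 64.
Outer input = (K'⊕opad) ∥ H(inner) → 64 + 32 = 96 bytes.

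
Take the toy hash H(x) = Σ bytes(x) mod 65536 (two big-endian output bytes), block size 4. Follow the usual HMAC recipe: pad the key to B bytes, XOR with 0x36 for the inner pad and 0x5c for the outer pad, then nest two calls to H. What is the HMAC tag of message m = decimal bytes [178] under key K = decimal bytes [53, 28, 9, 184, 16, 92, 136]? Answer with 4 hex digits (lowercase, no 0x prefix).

01f3

Key decimal bytes [53, 28, 9, 184, 16, 92, 136] = 35 1c 09 b8 10 5c 88 is 7 bytes > B = 4, so hash it first: H(key) = 02 06, then zero-pad to 4 bytes: K' = 02 06 00 00.
K' ⊕ ipad = 34 30 36 36.  K' ⊕ opad = 5e 5a 5c 5c.
Inner input = (K'⊕ipad) ∥ m = 34 30 36 36 ∥ b2.
Inner hash: sum = 52+48+54+54+178 = 386 → 01 82.
Outer input = (K'⊕opad) ∥ inner = 5e 5a 5c 5c ∥ 01 82.
Outer hash (tag): sum = 94+90+92+92+1+130 = 499 → 01 f3.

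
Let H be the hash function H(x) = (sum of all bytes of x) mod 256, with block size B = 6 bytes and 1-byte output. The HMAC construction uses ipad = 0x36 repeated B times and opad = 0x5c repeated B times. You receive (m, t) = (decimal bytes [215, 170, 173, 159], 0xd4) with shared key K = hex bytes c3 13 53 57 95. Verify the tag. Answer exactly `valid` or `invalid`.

invalid

Key hex bytes c3 13 53 57 95 is 5 bytes ≤ B = 6; zero-pad to 6 bytes: K' = c3 13 53 57 95 00.
K' ⊕ ipad = f5 25 65 61 a3 36; K' ⊕ opad = 9f 4f 0f 0b c9 5c.
Inner hash: sum = 245+37+101+97+163+54+215+170+173+159 = 1414; mod 256 = 134 → 86.
Outer hash (recomputed tag): sum = 159+79+15+11+201+92+134 = 691; mod 256 = 179 → b3.
Recomputed tag = b3; claimed = d4 → mismatch.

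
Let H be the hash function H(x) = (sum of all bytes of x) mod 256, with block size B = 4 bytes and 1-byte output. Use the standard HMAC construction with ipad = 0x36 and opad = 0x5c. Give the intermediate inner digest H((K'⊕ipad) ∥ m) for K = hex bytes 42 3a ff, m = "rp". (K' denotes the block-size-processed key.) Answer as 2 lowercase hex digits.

61

Key hex bytes 42 3a ff is 3 bytes ≤ B = 4; zero-pad to 4 bytes: K' = 42 3a ff 00.
K' ⊕ ipad = 74 0c c9 36.
Inner input = 74 0c c9 36 ∥ 72 70.
Inner hash: sum = 116+12+201+54+114+112 = 609; mod 256 = 97 → 61.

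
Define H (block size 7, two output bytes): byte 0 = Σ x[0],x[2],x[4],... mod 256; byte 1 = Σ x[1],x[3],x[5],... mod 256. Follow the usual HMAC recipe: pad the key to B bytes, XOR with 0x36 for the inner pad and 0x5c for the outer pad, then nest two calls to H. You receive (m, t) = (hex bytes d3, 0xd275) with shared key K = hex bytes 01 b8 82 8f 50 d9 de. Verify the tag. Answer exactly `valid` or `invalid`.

valid

Key hex bytes 01 b8 82 8f 50 d9 de is exactly B = 7 bytes: K' = 01 b8 82 8f 50 d9 de.
K' ⊕ ipad = 37 8e b4 b9 66 ef e8; K' ⊕ opad = 5d e4 de d3 0c 85 82.
Inner hash: even-index sum = 569 mod 256 = 57; odd-index sum = 777 mod 256 = 9 → 39 09.
Outer hash (recomputed tag): even-index sum = 466 mod 256 = 210; odd-index sum = 629 mod 256 = 117 → d2 75.
Recomputed tag = d275; claimed = d275 → match.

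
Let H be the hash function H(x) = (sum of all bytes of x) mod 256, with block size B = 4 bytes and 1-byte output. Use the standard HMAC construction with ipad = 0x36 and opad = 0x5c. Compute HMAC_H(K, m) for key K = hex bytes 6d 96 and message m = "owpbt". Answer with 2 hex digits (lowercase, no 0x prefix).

Key hex bytes 6d 96 is 2 bytes ≤ B = 4; zero-pad to 4 bytes: K' = 6d 96 00 00.
K' ⊕ ipad = 5b a0 36 36.  K' ⊕ opad = 31 ca 5c 5c.
Inner input = (K'⊕ipad) ∥ m = 5b a0 36 36 ∥ 6f 77 70 62 74.
Inner hash: sum = 91+160+54+54+111+119+112+98+116 = 915; mod 256 = 147 → 93.
Outer input = (K'⊕opad) ∥ inner = 31 ca 5c 5c ∥ 93.
Outer hash (tag): sum = 49+202+92+92+147 = 582; mod 256 = 70 → 46.

46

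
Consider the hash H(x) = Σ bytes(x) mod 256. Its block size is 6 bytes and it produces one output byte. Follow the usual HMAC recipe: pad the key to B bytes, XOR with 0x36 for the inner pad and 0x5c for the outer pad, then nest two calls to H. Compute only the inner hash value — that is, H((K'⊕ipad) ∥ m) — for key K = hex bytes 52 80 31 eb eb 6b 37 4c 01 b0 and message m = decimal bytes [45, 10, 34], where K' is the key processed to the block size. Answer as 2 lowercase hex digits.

Key hex bytes 52 80 31 eb eb 6b 37 4c 01 b0 is 10 bytes > B = 6, so hash it first: H(key) = 78, then zero-pad to 6 bytes: K' = 78 00 00 00 00 00.
K' ⊕ ipad = 4e 36 36 36 36 36.
Inner input = 4e 36 36 36 36 36 ∥ 2d 0a 22.
Inner hash: sum = 78+54+54+54+54+54+45+10+34 = 437; mod 256 = 181 → b5.

b5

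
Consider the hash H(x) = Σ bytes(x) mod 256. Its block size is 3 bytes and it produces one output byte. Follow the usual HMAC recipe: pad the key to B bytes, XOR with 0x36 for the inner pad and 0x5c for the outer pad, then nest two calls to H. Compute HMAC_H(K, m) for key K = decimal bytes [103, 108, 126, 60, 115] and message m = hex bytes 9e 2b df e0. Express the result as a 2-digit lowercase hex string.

Key decimal bytes [103, 108, 126, 60, 115] = 67 6c 7e 3c 73 is 5 bytes > B = 3, so hash it first: H(key) = 00, then zero-pad to 3 bytes: K' = 00 00 00.
K' ⊕ ipad = 36 36 36.  K' ⊕ opad = 5c 5c 5c.
Inner input = (K'⊕ipad) ∥ m = 36 36 36 ∥ 9e 2b df e0.
Inner hash: sum = 54+54+54+158+43+223+224 = 810; mod 256 = 42 → 2a.
Outer input = (K'⊕opad) ∥ inner = 5c 5c 5c ∥ 2a.
Outer hash (tag): sum = 92+92+92+42 = 318; mod 256 = 62 → 3e.

3e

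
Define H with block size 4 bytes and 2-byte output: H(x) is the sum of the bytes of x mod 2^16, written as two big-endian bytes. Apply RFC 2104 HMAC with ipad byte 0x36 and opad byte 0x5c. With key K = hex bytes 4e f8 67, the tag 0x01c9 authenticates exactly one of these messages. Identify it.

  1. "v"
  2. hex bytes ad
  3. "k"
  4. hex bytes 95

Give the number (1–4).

2

Key hex bytes 4e f8 67 is 3 bytes ≤ B = 4; zero-pad to 4 bytes: K' = 4e f8 67 00.
K' ⊕ ipad = 78 ce 51 36; K' ⊕ opad = 12 a4 3b 5c.
m1: inner = H(78 ce 51 36 76) = 02 43; tag = H(12 a4 3b 5c 02 43) = 0192
m2: inner = H(78 ce 51 36 ad) = 02 7a; tag = H(12 a4 3b 5c 02 7a) = 01c9 ← matches
m3: inner = H(78 ce 51 36 6b) = 02 38; tag = H(12 a4 3b 5c 02 38) = 0187
m4: inner = H(78 ce 51 36 95) = 02 62; tag = H(12 a4 3b 5c 02 62) = 01b1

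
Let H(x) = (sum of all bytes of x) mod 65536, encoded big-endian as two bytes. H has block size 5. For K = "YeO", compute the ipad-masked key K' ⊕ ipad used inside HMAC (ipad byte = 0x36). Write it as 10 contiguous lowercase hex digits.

6f53793636

Key "YeO" = 59 65 4f is 3 bytes ≤ B = 5; zero-pad to 5 bytes: K' = 59 65 4f 00 00.
XOR each byte with 0x36: 59⊕36=6f, 65⊕36=53, 4f⊕36=79, 00⊕36=36, 00⊕36=36.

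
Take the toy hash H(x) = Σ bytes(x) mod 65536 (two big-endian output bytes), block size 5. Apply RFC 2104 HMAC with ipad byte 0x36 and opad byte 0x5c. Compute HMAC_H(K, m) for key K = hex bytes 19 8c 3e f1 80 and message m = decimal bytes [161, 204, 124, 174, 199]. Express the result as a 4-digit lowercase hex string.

Key hex bytes 19 8c 3e f1 80 is exactly B = 5 bytes: K' = 19 8c 3e f1 80.
K' ⊕ ipad = 2f ba 08 c7 b6.  K' ⊕ opad = 45 d0 62 ad dc.
Inner input = (K'⊕ipad) ∥ m = 2f ba 08 c7 b6 ∥ a1 cc 7c ae c7.
Inner hash: sum = 47+186+8+199+182+161+204+124+174+199 = 1484 → 05 cc.
Outer input = (K'⊕opad) ∥ inner = 45 d0 62 ad dc ∥ 05 cc.
Outer hash (tag): sum = 69+208+98+173+220+5+204 = 977 → 03 d1.

03d1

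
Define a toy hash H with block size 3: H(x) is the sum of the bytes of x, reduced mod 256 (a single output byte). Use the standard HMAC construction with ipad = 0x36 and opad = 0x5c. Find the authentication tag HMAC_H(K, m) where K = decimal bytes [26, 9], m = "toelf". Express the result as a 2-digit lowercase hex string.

Key decimal bytes [26, 9] = 1a 09 is 2 bytes ≤ B = 3; zero-pad to 3 bytes: K' = 1a 09 00.
K' ⊕ ipad = 2c 3f 36.  K' ⊕ opad = 46 55 5c.
Inner input = (K'⊕ipad) ∥ m = 2c 3f 36 ∥ 74 6f 65 6c 66.
Inner hash: sum = 44+63+54+116+111+101+108+102 = 699; mod 256 = 187 → bb.
Outer input = (K'⊕opad) ∥ inner = 46 55 5c ∥ bb.
Outer hash (tag): sum = 70+85+92+187 = 434; mod 256 = 178 → b2.

b2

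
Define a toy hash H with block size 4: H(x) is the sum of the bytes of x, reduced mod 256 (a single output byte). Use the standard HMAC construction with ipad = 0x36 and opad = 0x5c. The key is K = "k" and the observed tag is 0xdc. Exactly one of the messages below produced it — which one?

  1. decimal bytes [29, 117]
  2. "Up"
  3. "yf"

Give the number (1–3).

1

Key "k" = 6b is 1 byte ≤ B = 4; zero-pad to 4 bytes: K' = 6b 00 00 00.
K' ⊕ ipad = 5d 36 36 36; K' ⊕ opad = 37 5c 5c 5c.
m1: inner = H(5d 36 36 36 1d 75) = 91; tag = H(37 5c 5c 5c 91) = dc ← matches
m2: inner = H(5d 36 36 36 55 70) = c4; tag = H(37 5c 5c 5c c4) = 0f
m3: inner = H(5d 36 36 36 79 66) = de; tag = H(37 5c 5c 5c de) = 29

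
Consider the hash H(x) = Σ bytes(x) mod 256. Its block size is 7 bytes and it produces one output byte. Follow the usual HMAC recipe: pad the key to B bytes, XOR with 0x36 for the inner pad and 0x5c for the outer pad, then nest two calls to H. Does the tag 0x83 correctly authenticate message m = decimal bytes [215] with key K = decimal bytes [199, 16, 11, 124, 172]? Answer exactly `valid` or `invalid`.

invalid

Key decimal bytes [199, 16, 11, 124, 172] = c7 10 0b 7c ac is 5 bytes ≤ B = 7; zero-pad to 7 bytes: K' = c7 10 0b 7c ac 00 00.
K' ⊕ ipad = f1 26 3d 4a 9a 36 36; K' ⊕ opad = 9b 4c 57 20 f0 5c 5c.
Inner hash: sum = 241+38+61+74+154+54+54+215 = 891; mod 256 = 123 → 7b.
Outer hash (recomputed tag): sum = 155+76+87+32+240+92+92+123 = 897; mod 256 = 129 → 81.
Recomputed tag = 81; claimed = 83 → mismatch.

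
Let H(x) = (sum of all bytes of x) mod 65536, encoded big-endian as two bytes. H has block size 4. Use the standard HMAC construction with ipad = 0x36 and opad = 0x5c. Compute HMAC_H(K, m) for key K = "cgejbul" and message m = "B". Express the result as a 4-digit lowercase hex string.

Key "cgejbul" = 63 67 65 6a 62 75 6c is 7 bytes > B = 4, so hash it first: H(key) = 02 dc, then zero-pad to 4 bytes: K' = 02 dc 00 00.
K' ⊕ ipad = 34 ea 36 36.  K' ⊕ opad = 5e 80 5c 5c.
Inner input = (K'⊕ipad) ∥ m = 34 ea 36 36 ∥ 42.
Inner hash: sum = 52+234+54+54+66 = 460 → 01 cc.
Outer input = (K'⊕opad) ∥ inner = 5e 80 5c 5c ∥ 01 cc.
Outer hash (tag): sum = 94+128+92+92+1+204 = 611 → 02 63.

0263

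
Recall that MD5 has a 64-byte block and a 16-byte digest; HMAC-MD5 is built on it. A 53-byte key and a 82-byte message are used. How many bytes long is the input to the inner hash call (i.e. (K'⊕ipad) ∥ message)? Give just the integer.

146

Key is 53 ≤ 64 bytes, zero-padded: |K'| = 64.
Inner input = (K'⊕ipad) ∥ m → 64 + 82 = 146 bytes.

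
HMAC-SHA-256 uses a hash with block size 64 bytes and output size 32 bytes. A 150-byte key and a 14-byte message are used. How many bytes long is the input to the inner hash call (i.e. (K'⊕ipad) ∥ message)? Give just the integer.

78

Key is 150 > 64 bytes, so it is hashed to 32 bytes then zero-padded to 64: |K'| = 64.
Inner input = (K'⊕ipad) ∥ m → 64 + 14 = 78 bytes.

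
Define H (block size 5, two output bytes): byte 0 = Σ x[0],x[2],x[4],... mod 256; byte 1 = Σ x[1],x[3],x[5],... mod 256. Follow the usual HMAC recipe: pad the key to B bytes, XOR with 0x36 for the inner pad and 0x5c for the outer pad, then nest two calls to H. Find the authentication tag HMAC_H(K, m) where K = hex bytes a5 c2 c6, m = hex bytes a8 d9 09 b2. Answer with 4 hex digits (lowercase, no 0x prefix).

ca3e

Key hex bytes a5 c2 c6 is 3 bytes ≤ B = 5; zero-pad to 5 bytes: K' = a5 c2 c6 00 00.
K' ⊕ ipad = 93 f4 f0 36 36.  K' ⊕ opad = f9 9e 9a 5c 5c.
Inner input = (K'⊕ipad) ∥ m = 93 f4 f0 36 36 ∥ a8 d9 09 b2.
Inner hash: even-index sum = 836 mod 256 = 68; odd-index sum = 475 mod 256 = 219 → 44 db.
Outer input = (K'⊕opad) ∥ inner = f9 9e 9a 5c 5c ∥ 44 db.
Outer hash (tag): even-index sum = 714 mod 256 = 202; odd-index sum = 318 mod 256 = 62 → ca 3e.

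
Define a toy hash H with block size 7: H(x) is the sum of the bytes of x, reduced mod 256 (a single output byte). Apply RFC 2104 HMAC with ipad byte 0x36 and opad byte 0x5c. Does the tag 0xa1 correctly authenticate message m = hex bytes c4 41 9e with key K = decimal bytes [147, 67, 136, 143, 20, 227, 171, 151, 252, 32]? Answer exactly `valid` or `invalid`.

Key decimal bytes [147, 67, 136, 143, 20, 227, 171, 151, 252, 32] = 93 43 88 8f 14 e3 ab 97 fc 20 is 10 bytes > B = 7, so hash it first: H(key) = 42, then zero-pad to 7 bytes: K' = 42 00 00 00 00 00 00.
K' ⊕ ipad = 74 36 36 36 36 36 36; K' ⊕ opad = 1e 5c 5c 5c 5c 5c 5c.
Inner hash: sum = 116+54+54+54+54+54+54+196+65+158 = 859; mod 256 = 91 → 5b.
Outer hash (recomputed tag): sum = 30+92+92+92+92+92+92+91 = 673; mod 256 = 161 → a1.
Recomputed tag = a1; claimed = a1 → match.

valid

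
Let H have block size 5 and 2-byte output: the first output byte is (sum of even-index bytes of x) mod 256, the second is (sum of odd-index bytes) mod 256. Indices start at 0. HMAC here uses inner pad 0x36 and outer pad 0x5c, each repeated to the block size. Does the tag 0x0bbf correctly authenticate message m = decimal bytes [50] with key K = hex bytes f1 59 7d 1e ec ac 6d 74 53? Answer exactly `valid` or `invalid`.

invalid

Key hex bytes f1 59 7d 1e ec ac 6d 74 53 is 9 bytes > B = 5, so hash it first: H(key) = 1a 97, then zero-pad to 5 bytes: K' = 1a 97 00 00 00.
K' ⊕ ipad = 2c a1 36 36 36; K' ⊕ opad = 46 cb 5c 5c 5c.
Inner hash: even-index sum = 152 mod 256 = 152; odd-index sum = 265 mod 256 = 9 → 98 09.
Outer hash (recomputed tag): even-index sum = 263 mod 256 = 7; odd-index sum = 447 mod 256 = 191 → 07 bf.
Recomputed tag = 07bf; claimed = 0bbf → mismatch.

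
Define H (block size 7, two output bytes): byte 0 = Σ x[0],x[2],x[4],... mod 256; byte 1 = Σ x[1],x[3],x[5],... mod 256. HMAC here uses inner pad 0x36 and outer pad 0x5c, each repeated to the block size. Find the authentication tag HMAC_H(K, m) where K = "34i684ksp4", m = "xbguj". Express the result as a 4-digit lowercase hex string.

2fe3

Key "34i684ksp4" = 33 34 69 36 38 34 6b 73 70 34 is 10 bytes > B = 7, so hash it first: H(key) = af 45, then zero-pad to 7 bytes: K' = af 45 00 00 00 00 00.
K' ⊕ ipad = 99 73 36 36 36 36 36.  K' ⊕ opad = f3 19 5c 5c 5c 5c 5c.
Inner input = (K'⊕ipad) ∥ m = 99 73 36 36 36 36 36 ∥ 78 62 67 75 6a.
Inner hash: even-index sum = 530 mod 256 = 18; odd-index sum = 552 mod 256 = 40 → 12 28.
Outer input = (K'⊕opad) ∥ inner = f3 19 5c 5c 5c 5c 5c ∥ 12 28.
Outer hash (tag): even-index sum = 559 mod 256 = 47; odd-index sum = 227 mod 256 = 227 → 2f e3.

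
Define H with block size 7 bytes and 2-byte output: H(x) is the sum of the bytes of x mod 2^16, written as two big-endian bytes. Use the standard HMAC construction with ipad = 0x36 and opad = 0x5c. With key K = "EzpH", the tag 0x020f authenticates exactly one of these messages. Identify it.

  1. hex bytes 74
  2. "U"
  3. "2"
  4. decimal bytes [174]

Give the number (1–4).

2

Key "EzpH" = 45 7a 70 48 is 4 bytes ≤ B = 7; zero-pad to 7 bytes: K' = 45 7a 70 48 00 00 00.
K' ⊕ ipad = 73 4c 46 7e 36 36 36; K' ⊕ opad = 19 26 2c 14 5c 5c 5c.
m1: inner = H(73 4c 46 7e 36 36 36 74) = 02 99; tag = H(19 26 2c 14 5c 5c 5c 02 99) = 022e
m2: inner = H(73 4c 46 7e 36 36 36 55) = 02 7a; tag = H(19 26 2c 14 5c 5c 5c 02 7a) = 020f ← matches
m3: inner = H(73 4c 46 7e 36 36 36 32) = 02 57; tag = H(19 26 2c 14 5c 5c 5c 02 57) = 01ec
m4: inner = H(73 4c 46 7e 36 36 36 ae) = 02 d3; tag = H(19 26 2c 14 5c 5c 5c 02 d3) = 0268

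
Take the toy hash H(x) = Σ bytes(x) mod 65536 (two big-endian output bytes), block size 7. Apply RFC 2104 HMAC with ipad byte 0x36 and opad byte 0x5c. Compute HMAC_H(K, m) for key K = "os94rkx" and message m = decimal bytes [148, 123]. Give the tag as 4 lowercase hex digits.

Key "os94rkx" = 6f 73 39 34 72 6b 78 is exactly B = 7 bytes: K' = 6f 73 39 34 72 6b 78.
K' ⊕ ipad = 59 45 0f 02 44 5d 4e.  K' ⊕ opad = 33 2f 65 68 2e 37 24.
Inner input = (K'⊕ipad) ∥ m = 59 45 0f 02 44 5d 4e ∥ 94 7b.
Inner hash: sum = 89+69+15+2+68+93+78+148+123 = 685 → 02 ad.
Outer input = (K'⊕opad) ∥ inner = 33 2f 65 68 2e 37 24 ∥ 02 ad.
Outer hash (tag): sum = 51+47+101+104+46+55+36+2+173 = 615 → 02 67.

0267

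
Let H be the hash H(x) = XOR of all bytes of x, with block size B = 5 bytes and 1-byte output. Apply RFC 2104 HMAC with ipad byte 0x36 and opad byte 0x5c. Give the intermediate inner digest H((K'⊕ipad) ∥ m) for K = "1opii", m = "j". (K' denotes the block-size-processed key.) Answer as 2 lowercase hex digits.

72

Key "1opii" = 31 6f 70 69 69 is exactly B = 5 bytes: K' = 31 6f 70 69 69.
K' ⊕ ipad = 07 59 46 5f 5f.
Inner input = 07 59 46 5f 5f ∥ 6a.
Inner hash: XOR 07⊕59⊕46⊕5f⊕5f⊕6a = 72.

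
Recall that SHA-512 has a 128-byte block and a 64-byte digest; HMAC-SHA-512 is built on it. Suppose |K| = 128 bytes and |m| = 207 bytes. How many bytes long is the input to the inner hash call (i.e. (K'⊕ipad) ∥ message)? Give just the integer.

Key is 128 ≤ 128 bytes, zero-padded: |K'| = 128.
Inner input = (K'⊕ipad) ∥ m → 128 + 207 = 335 bytes.

335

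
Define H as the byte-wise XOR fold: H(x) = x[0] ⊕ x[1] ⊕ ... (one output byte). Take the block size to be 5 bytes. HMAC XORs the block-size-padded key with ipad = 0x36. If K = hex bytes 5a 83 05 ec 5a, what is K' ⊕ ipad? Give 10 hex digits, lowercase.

Key hex bytes 5a 83 05 ec 5a is exactly B = 5 bytes: K' = 5a 83 05 ec 5a.
XOR each byte with 0x36: 5a⊕36=6c, 83⊕36=b5, 05⊕36=33, ec⊕36=da, 5a⊕36=6c.

6cb533da6c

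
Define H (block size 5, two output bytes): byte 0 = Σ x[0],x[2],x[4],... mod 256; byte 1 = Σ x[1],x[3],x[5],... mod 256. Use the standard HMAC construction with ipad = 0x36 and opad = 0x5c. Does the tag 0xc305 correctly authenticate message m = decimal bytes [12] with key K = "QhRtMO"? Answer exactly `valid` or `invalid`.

valid

Key "QhRtMO" = 51 68 52 74 4d 4f is 6 bytes > B = 5, so hash it first: H(key) = f0 2b, then zero-pad to 5 bytes: K' = f0 2b 00 00 00.
K' ⊕ ipad = c6 1d 36 36 36; K' ⊕ opad = ac 77 5c 5c 5c.
Inner hash: even-index sum = 306 mod 256 = 50; odd-index sum = 95 mod 256 = 95 → 32 5f.
Outer hash (recomputed tag): even-index sum = 451 mod 256 = 195; odd-index sum = 261 mod 256 = 5 → c3 05.
Recomputed tag = c305; claimed = c305 → match.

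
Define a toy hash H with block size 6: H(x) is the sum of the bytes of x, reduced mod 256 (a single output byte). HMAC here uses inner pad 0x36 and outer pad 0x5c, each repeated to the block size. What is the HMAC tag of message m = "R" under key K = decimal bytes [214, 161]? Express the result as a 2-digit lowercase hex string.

Key decimal bytes [214, 161] = d6 a1 is 2 bytes ≤ B = 6; zero-pad to 6 bytes: K' = d6 a1 00 00 00 00.
K' ⊕ ipad = e0 97 36 36 36 36.  K' ⊕ opad = 8a fd 5c 5c 5c 5c.
Inner input = (K'⊕ipad) ∥ m = e0 97 36 36 36 36 ∥ 52.
Inner hash: sum = 224+151+54+54+54+54+82 = 673; mod 256 = 161 → a1.
Outer input = (K'⊕opad) ∥ inner = 8a fd 5c 5c 5c 5c ∥ a1.
Outer hash (tag): sum = 138+253+92+92+92+92+161 = 920; mod 256 = 152 → 98.

98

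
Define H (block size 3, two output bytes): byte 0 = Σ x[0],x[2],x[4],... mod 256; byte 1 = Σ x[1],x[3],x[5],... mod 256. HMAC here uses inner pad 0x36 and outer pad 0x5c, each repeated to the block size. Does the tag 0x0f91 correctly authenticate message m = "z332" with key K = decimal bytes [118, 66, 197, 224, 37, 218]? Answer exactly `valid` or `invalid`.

Key decimal bytes [118, 66, 197, 224, 37, 218] = 76 42 c5 e0 25 da is 6 bytes > B = 3, so hash it first: H(key) = 60 fc, then zero-pad to 3 bytes: K' = 60 fc 00.
K' ⊕ ipad = 56 ca 36; K' ⊕ opad = 3c a0 5c.
Inner hash: even-index sum = 241 mod 256 = 241; odd-index sum = 375 mod 256 = 119 → f1 77.
Outer hash (recomputed tag): even-index sum = 271 mod 256 = 15; odd-index sum = 401 mod 256 = 145 → 0f 91.
Recomputed tag = 0f91; claimed = 0f91 → match.

valid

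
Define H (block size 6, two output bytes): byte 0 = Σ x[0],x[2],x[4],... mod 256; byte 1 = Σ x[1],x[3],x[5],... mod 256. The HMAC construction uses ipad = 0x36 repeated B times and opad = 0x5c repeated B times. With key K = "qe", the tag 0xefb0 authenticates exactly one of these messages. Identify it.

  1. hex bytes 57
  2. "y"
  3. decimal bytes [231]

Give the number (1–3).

Key "qe" = 71 65 is 2 bytes ≤ B = 6; zero-pad to 6 bytes: K' = 71 65 00 00 00 00.
K' ⊕ ipad = 47 53 36 36 36 36; K' ⊕ opad = 2d 39 5c 5c 5c 5c.
m1: inner = H(47 53 36 36 36 36 57) = 0a bf; tag = H(2d 39 5c 5c 5c 5c 0a bf) = efb0 ← matches
m2: inner = H(47 53 36 36 36 36 79) = 2c bf; tag = H(2d 39 5c 5c 5c 5c 2c bf) = 11b0
m3: inner = H(47 53 36 36 36 36 e7) = 9a bf; tag = H(2d 39 5c 5c 5c 5c 9a bf) = 7fb0

1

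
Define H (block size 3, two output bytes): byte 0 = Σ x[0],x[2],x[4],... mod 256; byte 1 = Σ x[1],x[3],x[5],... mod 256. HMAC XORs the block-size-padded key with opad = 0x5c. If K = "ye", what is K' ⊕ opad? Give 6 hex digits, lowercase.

Key "ye" = 79 65 is 2 bytes ≤ B = 3; zero-pad to 3 bytes: K' = 79 65 00.
XOR each byte with 0x5c: 79⊕5c=25, 65⊕5c=39, 00⊕5c=5c.

25395c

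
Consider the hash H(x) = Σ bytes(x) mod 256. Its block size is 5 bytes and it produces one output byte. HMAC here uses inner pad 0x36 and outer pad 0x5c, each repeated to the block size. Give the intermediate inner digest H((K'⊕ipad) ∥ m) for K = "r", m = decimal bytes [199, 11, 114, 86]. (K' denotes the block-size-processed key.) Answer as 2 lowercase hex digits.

b6

Key "r" = 72 is 1 byte ≤ B = 5; zero-pad to 5 bytes: K' = 72 00 00 00 00.
K' ⊕ ipad = 44 36 36 36 36.
Inner input = 44 36 36 36 36 ∥ c7 0b 72 56.
Inner hash: sum = 68+54+54+54+54+199+11+114+86 = 694; mod 256 = 182 → b6.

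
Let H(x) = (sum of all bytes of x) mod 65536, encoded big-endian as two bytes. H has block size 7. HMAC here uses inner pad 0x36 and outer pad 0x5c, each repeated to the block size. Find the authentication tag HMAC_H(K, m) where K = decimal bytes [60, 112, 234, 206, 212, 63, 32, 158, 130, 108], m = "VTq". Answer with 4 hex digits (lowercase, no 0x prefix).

0317

Key decimal bytes [60, 112, 234, 206, 212, 63, 32, 158, 130, 108] = 3c 70 ea ce d4 3f 20 9e 82 6c is 10 bytes > B = 7, so hash it first: H(key) = 05 23, then zero-pad to 7 bytes: K' = 05 23 00 00 00 00 00.
K' ⊕ ipad = 33 15 36 36 36 36 36.  K' ⊕ opad = 59 7f 5c 5c 5c 5c 5c.
Inner input = (K'⊕ipad) ∥ m = 33 15 36 36 36 36 36 ∥ 56 54 71.
Inner hash: sum = 51+21+54+54+54+54+54+86+84+113 = 625 → 02 71.
Outer input = (K'⊕opad) ∥ inner = 59 7f 5c 5c 5c 5c 5c ∥ 02 71.
Outer hash (tag): sum = 89+127+92+92+92+92+92+2+113 = 791 → 03 17.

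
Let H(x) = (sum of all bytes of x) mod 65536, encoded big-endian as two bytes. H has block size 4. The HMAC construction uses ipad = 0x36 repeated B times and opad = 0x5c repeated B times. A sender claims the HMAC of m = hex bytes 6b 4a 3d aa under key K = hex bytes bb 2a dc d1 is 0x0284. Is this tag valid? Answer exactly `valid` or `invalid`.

valid

Key hex bytes bb 2a dc d1 is exactly B = 4 bytes: K' = bb 2a dc d1.
K' ⊕ ipad = 8d 1c ea e7; K' ⊕ opad = e7 76 80 8d.
Inner hash: sum = 141+28+234+231+107+74+61+170 = 1046 → 04 16.
Outer hash (recomputed tag): sum = 231+118+128+141+4+22 = 644 → 02 84.
Recomputed tag = 0284; claimed = 0284 → match.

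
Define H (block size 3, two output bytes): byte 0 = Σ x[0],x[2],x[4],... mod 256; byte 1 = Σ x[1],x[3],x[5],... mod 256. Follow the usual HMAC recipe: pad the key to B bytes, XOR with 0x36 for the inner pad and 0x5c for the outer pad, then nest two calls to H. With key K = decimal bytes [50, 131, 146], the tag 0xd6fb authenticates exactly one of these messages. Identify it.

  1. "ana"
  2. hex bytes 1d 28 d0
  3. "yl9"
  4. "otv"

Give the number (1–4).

4

Key decimal bytes [50, 131, 146] = 32 83 92 is exactly B = 3 bytes: K' = 32 83 92.
K' ⊕ ipad = 04 b5 a4; K' ⊕ opad = 6e df ce.
m1: inner = H(04 b5 a4 61 6e 61) = 16 77; tag = H(6e df ce 16 77) = b3f5
m2: inner = H(04 b5 a4 1d 28 d0) = d0 a2; tag = H(6e df ce d0 a2) = deaf
m3: inner = H(04 b5 a4 79 6c 39) = 14 67; tag = H(6e df ce 14 67) = a3f3
m4: inner = H(04 b5 a4 6f 74 76) = 1c 9a; tag = H(6e df ce 1c 9a) = d6fb ← matches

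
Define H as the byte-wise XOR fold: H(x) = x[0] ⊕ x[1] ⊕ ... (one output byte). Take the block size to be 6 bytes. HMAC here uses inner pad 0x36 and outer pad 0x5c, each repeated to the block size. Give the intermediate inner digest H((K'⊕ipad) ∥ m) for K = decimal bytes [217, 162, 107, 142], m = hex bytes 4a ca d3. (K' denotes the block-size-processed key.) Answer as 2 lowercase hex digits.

cd

Key decimal bytes [217, 162, 107, 142] = d9 a2 6b 8e is 4 bytes ≤ B = 6; zero-pad to 6 bytes: K' = d9 a2 6b 8e 00 00.
K' ⊕ ipad = ef 94 5d b8 36 36.
Inner input = ef 94 5d b8 36 36 ∥ 4a ca d3.
Inner hash: XOR ef⊕94⊕5d⊕b8⊕36⊕36⊕4a⊕ca⊕d3 = cd.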